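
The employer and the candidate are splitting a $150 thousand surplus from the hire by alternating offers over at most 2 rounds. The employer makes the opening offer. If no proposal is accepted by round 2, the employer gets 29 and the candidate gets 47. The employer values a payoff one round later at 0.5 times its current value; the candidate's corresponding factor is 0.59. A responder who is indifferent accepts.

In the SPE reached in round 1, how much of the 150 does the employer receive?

Round 2 (the candidate proposes): the employer gets 29 if talks fail, so the candidate offers 29 and keeps 121.
Round 1 (the employer proposes): the candidate can get 121 next round, worth 0.59 × 121 = 71.39 now, so the employer offers 71.39, keeping 78.61.

78.61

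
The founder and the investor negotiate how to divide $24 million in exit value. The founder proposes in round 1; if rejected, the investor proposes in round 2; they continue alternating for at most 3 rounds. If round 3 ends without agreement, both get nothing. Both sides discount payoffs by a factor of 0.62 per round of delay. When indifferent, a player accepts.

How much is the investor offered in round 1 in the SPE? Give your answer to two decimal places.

5.65

Round 3 (the founder proposes): rejection yields 0 for the investor; the founder offers 0 and keeps 24.
Round 2 (the investor proposes): the founder can get 24 next round, worth 0.62 × 24 = 14.88 now. The investor offers 14.88 and keeps 24 − 14.88 = 9.12.
Round 1 (the founder proposes): the investor can get 9.12 next round, worth 0.62 × 9.12 = 5.6544 now, so the founder offers 5.6544, keeping 18.3456.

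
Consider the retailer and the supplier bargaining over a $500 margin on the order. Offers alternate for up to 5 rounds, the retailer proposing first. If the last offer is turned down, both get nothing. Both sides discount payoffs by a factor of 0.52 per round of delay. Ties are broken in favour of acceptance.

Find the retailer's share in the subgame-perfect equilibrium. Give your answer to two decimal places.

341.45

Round 5 (the retailer proposes): the supplier will accept anything ≥ 0, so the retailer offers 0 and keeps 500.
Round 4 (the supplier proposes): the retailer can get 500 next round, worth 0.52 × 500 = 260 now; the supplier offers that and keeps 240.
Round 3 (the retailer proposes): the supplier can get 240 next round, worth 0.52 × 240 = 124.8 now; the retailer offers that and keeps 375.2.
Round 2 (the supplier proposes): the retailer can get 375.2 next round, worth 0.52 × 375.2 = 195.104 now. The supplier offers 195.104 and keeps 500 − 195.104 = 304.896.
Round 1 (the retailer proposes): the supplier can get 304.896 next round, worth 0.52 × 304.896 = 158.54592 now; the retailer offers that and keeps 341.45408.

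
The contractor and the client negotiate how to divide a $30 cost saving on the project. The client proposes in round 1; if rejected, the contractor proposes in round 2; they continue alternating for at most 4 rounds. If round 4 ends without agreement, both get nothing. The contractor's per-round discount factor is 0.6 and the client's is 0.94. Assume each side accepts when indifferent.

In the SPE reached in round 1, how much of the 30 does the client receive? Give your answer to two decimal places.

18.77

Work backward from the last round.
Round 4 (the contractor proposes): the client will accept anything ≥ 0, so the contractor offers 0 and keeps 30.
Round 3 (the client proposes): the contractor can get 30 next round, worth 0.6 × 30 = 18 now, so the client offers 18, keeping 12.
Round 2 (the contractor proposes): the client can get 12 next round, worth 0.94 × 12 = 11.28 now. The contractor offers 11.28 and keeps 30 − 11.28 = 18.72.
Round 1 (the client proposes): the contractor can get 18.72 next round, worth 0.6 × 18.72 = 11.232 now. The client offers 11.232 and keeps 30 − 11.232 = 18.768.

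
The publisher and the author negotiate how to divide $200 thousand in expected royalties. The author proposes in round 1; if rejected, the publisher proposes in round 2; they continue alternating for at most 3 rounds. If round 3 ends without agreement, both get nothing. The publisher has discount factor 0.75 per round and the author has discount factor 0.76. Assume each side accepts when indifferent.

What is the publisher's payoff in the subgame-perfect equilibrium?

Round 3 (the author proposes): rejection yields 0 for the publisher; the author offers 0 and keeps 200.
Round 2 (the publisher proposes): the author can get 200 next round, worth 0.76 × 200 = 152 now. The publisher offers 152 and keeps 200 − 152 = 48.
Round 1 (the author proposes): the publisher can get 48 next round, worth 0.75 × 48 = 36 now, so the author offers 36, keeping 164.

36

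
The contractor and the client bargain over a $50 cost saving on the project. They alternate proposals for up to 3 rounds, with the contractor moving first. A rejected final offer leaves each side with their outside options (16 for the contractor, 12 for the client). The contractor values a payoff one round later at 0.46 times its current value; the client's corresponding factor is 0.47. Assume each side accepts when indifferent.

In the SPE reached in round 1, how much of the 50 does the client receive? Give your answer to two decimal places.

15.28

Round 3 (the contractor proposes): the client gets 12 if talks fail, so the contractor offers 12 and keeps 38.
Round 2 (the client proposes): the contractor can get 38 next round, worth 0.46 × 38 = 17.48 now; the client offers that and keeps 32.52.
Round 1 (the contractor proposes): the client can get 32.52 next round, worth 0.47 × 32.52 = 15.2844 now, so the contractor offers 15.2844, keeping 34.7156.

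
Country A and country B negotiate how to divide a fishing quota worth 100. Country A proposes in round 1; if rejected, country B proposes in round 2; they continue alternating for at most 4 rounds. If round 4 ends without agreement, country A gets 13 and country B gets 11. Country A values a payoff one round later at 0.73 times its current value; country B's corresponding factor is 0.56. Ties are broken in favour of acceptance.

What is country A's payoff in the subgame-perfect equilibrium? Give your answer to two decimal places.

Work backward from the last round.
Round 4 (country B proposes): country A gets 13 if talks fail, so country B offers 13 and keeps 87.
Round 3 (country A proposes): country B can get 87 next round, worth 0.56 × 87 = 48.72 now. Country A offers 48.72 and keeps 100 − 48.72 = 51.28.
Round 2 (country B proposes): country A can get 51.28 next round, worth 0.73 × 51.28 = 37.4344 now; country B offers that and keeps 62.5656.
Round 1 (country A proposes): country B can get 62.5656 next round, worth 0.56 × 62.5656 = 35.036736 now. Country A offers 35.036736 and keeps 100 − 35.036736 = 64.963264.

64.96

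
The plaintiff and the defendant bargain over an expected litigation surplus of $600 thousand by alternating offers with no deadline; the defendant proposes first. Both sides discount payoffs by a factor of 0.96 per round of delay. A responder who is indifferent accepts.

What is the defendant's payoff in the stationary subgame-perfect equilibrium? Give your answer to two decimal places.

In a stationary SPE each proposer offers the other exactly their discounted continuation value.
If the defendant keeps x when proposing and the plaintiff keeps y when proposing, then x = 600 − 0.96y and y = 600 − 0.96x.
Solving: x = 600(1 − 0.96) / (1 − 0.96·0.96) = 24 / 0.0784 ≈ 306.1224.
The plaintiff gets 600 − 306.1224 ≈ 293.8776.

306.12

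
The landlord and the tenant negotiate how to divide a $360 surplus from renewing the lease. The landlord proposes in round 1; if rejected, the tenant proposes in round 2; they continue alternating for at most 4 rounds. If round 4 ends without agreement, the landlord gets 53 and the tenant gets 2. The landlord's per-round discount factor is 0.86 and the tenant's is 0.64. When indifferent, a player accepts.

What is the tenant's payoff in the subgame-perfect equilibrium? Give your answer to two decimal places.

140.40

Round 4 (the tenant proposes): the landlord gets 53 if talks fail, so the tenant offers 53 and keeps 307.
Round 3 (the landlord proposes): the tenant can get 307 next round, worth 0.64 × 307 = 196.48 now; the landlord offers that and keeps 163.52.
Round 2 (the tenant proposes): the landlord can get 163.52 next round, worth 0.86 × 163.52 = 140.6272 now. The tenant offers 140.6272 and keeps 360 − 140.6272 = 219.3728.
Round 1 (the landlord proposes): the tenant can get 219.3728 next round, worth 0.64 × 219.3728 = 140.398592 now, so the landlord offers 140.398592, keeping 219.601408.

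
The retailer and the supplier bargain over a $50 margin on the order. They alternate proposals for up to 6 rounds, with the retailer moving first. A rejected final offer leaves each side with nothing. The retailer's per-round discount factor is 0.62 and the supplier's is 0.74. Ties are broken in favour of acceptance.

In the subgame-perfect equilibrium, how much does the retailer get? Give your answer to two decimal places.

Work backward from the last round.
Round 6 (the supplier proposes): the retailer will accept anything ≥ 0, so the supplier offers 0 and keeps 50.
Round 5 (the retailer proposes): the supplier can get 50 next round, worth 0.74 × 50 = 37 now; the retailer offers that and keeps 13.
Round 4 (the supplier proposes): the retailer can get 13 next round, worth 0.62 × 13 = 8.06 now; the supplier offers that and keeps 41.94.
Round 3 (the retailer proposes): the supplier can get 41.94 next round, worth 0.74 × 41.94 = 31.0356 now; the retailer offers that and keeps 18.9644.
Round 2 (the supplier proposes): the retailer can get 18.9644 next round, worth 0.62 × 18.9644 = 11.757928 now. The supplier offers 11.757928 and keeps 50 − 11.757928 = 38.242072.
Round 1 (the retailer proposes): the supplier can get 38.242072 next round, worth 0.74 × 38.242072 = 28.29913328 now, so the retailer offers 28.29913328, keeping 21.70086672.

21.70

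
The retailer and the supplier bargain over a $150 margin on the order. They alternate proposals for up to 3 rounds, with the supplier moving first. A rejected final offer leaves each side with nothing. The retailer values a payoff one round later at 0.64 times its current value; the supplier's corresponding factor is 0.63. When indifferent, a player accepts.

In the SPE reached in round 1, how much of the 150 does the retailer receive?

35.52

Round 3 (the supplier proposes): rejection yields 0 for the retailer; the supplier offers 0 and keeps 150.
Round 2 (the retailer proposes): the supplier can get 150 next round, worth 0.63 × 150 = 94.5 now; the retailer offers that and keeps 55.5.
Round 1 (the supplier proposes): the retailer can get 55.5 next round, worth 0.64 × 55.5 = 35.52 now, so the supplier offers 35.52, keeping 114.48.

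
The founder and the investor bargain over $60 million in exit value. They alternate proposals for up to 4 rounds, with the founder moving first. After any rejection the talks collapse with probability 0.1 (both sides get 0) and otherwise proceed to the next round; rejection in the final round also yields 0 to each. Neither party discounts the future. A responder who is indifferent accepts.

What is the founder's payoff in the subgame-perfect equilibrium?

Round 4 (the investor proposes): rejection yields 0 for the founder; the investor offers 0 and keeps 60.
Round 3 (the founder proposes): rejecting gives the investor an expected 0.9 × 60 = 54; the founder offers that and keeps 6.
Round 2 (the investor proposes): rejecting gives the founder an expected 0.9 × 6 = 5.4; the investor offers that and keeps 54.6.
Round 1 (the founder proposes): rejecting gives the investor an expected 0.9 × 54.6 = 49.14. The founder offers 49.14 and keeps 60 − 49.14 = 10.86.

10.86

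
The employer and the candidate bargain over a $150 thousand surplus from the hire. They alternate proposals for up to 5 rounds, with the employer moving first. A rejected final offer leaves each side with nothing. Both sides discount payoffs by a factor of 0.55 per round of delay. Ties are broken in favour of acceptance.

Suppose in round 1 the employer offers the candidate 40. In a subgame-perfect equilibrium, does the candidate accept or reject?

Work out the candidate's continuation value if the offer is rejected.
Round 5 (the employer proposes): rejection yields 0 for the candidate; the employer offers 0 and keeps 150.
Round 4 (the candidate proposes): the employer can get 150 next round, worth 0.55 × 150 = 82.5 now, so the candidate offers 82.5, keeping 67.5.
Round 3 (the employer proposes): the candidate can get 67.5 next round, worth 0.55 × 67.5 = 37.125 now, so the employer offers 37.125, keeping 112.875.
Round 2 (the candidate proposes): the employer can get 112.875 next round, worth 0.55 × 112.875 = 62.08125 now; the candidate offers that and keeps 87.91875.
So by rejecting in round 1, the candidate gets 87.91875 next round, worth 0.55 × 87.91875 = 48.3553125 now.
Offer 40 < 48.3553125, so the candidate rejects.

Reject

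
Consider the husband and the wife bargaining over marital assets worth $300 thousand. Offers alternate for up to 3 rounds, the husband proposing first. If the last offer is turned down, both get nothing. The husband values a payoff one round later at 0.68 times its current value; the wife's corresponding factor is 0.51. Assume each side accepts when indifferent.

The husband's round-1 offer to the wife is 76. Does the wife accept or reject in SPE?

Round 3 (the husband proposes): the wife will accept anything ≥ 0, so the husband offers 0 and keeps 300.
Round 2 (the wife proposes): the husband can get 300 next round, worth 0.68 × 300 = 204 now. The wife offers 204 and keeps 300 − 204 = 96.
So by rejecting in round 1, the wife gets 96 next round, worth 0.51 × 96 = 48.96 now.
Offer 76 ≥ 48.96, so the wife accepts.

Accept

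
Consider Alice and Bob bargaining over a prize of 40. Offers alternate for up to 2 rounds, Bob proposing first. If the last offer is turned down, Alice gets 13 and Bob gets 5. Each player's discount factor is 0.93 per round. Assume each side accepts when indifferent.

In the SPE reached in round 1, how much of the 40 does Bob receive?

7.45

Round 2 (Alice proposes): Bob gets 5 if talks fail, so Alice offers 5 and keeps 35.
Round 1 (Bob proposes): Alice can get 35 next round, worth 0.93 × 35 = 32.55 now; Bob offers that and keeps 7.45.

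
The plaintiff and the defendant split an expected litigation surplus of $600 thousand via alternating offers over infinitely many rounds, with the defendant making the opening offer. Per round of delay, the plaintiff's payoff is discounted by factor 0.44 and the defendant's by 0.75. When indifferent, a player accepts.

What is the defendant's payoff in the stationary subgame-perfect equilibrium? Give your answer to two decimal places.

Let x be the defendant's share when the defendant proposes and y be the plaintiff's share when the plaintiff proposes.
The plaintiff accepts iff offered ≥ 0.44·y, so x = 600 − 0.44y. Symmetrically y = 600 − 0.75x.
Substituting: x = 600 − 0.44(600 − 0.75x), giving x(1 − 0.75·0.44) = 600(1 − 0.44).
So x = 600 × 0.56 / 0.67 ≈ 501.4925, and the plaintiff receives 600 − x ≈ 98.5075.

501.49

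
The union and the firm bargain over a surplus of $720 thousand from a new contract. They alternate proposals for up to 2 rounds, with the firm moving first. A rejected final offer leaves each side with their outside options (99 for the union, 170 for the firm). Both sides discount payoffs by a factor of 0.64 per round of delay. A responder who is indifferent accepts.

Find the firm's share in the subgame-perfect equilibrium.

368

Round 2 (the union proposes): the firm gets 170 if talks fail, so the union offers 170 and keeps 550.
Round 1 (the firm proposes): the union can get 550 next round, worth 0.64 × 550 = 352 now. The firm offers 352 and keeps 720 − 352 = 368.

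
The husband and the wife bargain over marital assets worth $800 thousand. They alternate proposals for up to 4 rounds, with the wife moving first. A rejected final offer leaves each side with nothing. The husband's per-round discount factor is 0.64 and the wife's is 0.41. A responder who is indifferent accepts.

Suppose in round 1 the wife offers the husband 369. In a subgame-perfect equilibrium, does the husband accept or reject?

Reject

Work out the husband's continuation value if the offer is rejected.
Round 4 (the husband proposes): rejection yields 0 for the wife; the husband offers 0 and keeps 800.
Round 3 (the wife proposes): the husband can get 800 next round, worth 0.64 × 800 = 512 now; the wife offers that and keeps 288.
Round 2 (the husband proposes): the wife can get 288 next round, worth 0.41 × 288 = 118.08 now. The husband offers 118.08 and keeps 800 − 118.08 = 681.92.
So by rejecting in round 1, the husband gets 681.92 next round, worth 0.64 × 681.92 = 436.4288 now.
Offer 369 < 436.4288, so the husband rejects.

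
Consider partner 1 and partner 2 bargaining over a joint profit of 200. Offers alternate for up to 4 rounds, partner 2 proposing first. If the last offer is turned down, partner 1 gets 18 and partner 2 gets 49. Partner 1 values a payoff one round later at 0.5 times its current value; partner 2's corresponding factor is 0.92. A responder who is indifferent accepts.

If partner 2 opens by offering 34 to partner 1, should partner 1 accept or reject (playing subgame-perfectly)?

Work out partner 1's continuation value if the offer is rejected.
Round 4 (partner 1 proposes): partner 2 gets 49 if talks fail, so partner 1 offers 49 and keeps 151.
Round 3 (partner 2 proposes): partner 1 can get 151 next round, worth 0.5 × 151 = 75.5 now, so partner 2 offers 75.5, keeping 124.5.
Round 2 (partner 1 proposes): partner 2 can get 124.5 next round, worth 0.92 × 124.5 = 114.54 now; partner 1 offers that and keeps 85.46.
So by rejecting in round 1, partner 1 gets 85.46 next round, worth 0.5 × 85.46 = 42.73 now.
Offer 34 < 42.73, so partner 1 rejects.

Reject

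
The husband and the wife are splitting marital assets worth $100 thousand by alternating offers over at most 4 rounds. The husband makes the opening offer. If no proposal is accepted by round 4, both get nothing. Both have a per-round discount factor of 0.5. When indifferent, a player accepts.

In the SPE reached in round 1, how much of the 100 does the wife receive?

37.5

Round 4 (the wife proposes): the husband will accept anything ≥ 0, so the wife offers 0 and keeps 100.
Round 3 (the husband proposes): the wife can get 100 next round, worth 0.5 × 100 = 50 now, so the husband offers 50, keeping 50.
Round 2 (the wife proposes): the husband can get 50 next round, worth 0.5 × 50 = 25 now. The wife offers 25 and keeps 100 − 25 = 75.
Round 1 (the husband proposes): the wife can get 75 next round, worth 0.5 × 75 = 37.5 now. The husband offers 37.5 and keeps 100 − 37.5 = 62.5.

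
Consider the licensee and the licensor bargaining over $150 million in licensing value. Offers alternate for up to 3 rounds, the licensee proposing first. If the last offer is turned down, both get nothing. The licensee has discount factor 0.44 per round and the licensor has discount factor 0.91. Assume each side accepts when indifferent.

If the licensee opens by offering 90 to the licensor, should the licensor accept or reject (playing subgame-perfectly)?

Round 3 (the licensee proposes): the licensor will accept anything ≥ 0, so the licensee offers 0 and keeps 150.
Round 2 (the licensor proposes): the licensee can get 150 next round, worth 0.44 × 150 = 66 now, so the licensor offers 66, keeping 84.
So by rejecting in round 1, the licensor gets 84 next round, worth 0.91 × 84 = 76.44 now.
Offer 90 ≥ 76.44, so the licensor accepts.

Accept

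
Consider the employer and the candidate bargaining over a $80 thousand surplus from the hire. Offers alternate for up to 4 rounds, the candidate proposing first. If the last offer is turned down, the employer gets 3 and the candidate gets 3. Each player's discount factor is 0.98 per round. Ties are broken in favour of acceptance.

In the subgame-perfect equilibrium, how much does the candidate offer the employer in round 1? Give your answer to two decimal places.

74.04

By backward induction:
Round 4 (the employer proposes): the candidate gets 3 if talks fail, so the employer offers 3 and keeps 77.
Round 3 (the candidate proposes): the employer can get 77 next round, worth 0.98 × 77 = 75.46 now, so the candidate offers 75.46, keeping 4.54.
Round 2 (the employer proposes): the candidate can get 4.54 next round, worth 0.98 × 4.54 = 4.4492 now; the employer offers that and keeps 75.5508.
Round 1 (the candidate proposes): the employer can get 75.5508 next round, worth 0.98 × 75.5508 = 74.039784 now; the candidate offers that and keeps 5.960216.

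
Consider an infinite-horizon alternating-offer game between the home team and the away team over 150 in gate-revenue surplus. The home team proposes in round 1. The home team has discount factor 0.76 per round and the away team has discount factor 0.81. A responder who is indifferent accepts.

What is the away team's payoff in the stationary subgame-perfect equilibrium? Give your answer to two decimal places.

Let x be the home team's share when the home team proposes and y be the away team's share when the away team proposes.
The away team accepts iff offered ≥ 0.81·y, so x = 150 − 0.81y. Symmetrically y = 150 − 0.76x.
Substituting: x = 150 − 0.81(150 − 0.76x), giving x(1 − 0.76·0.81) = 150(1 − 0.81).
So x = 150 × 0.19 / 0.3844 ≈ 74.1415, and the away team receives 150 − x ≈ 75.8585.

75.86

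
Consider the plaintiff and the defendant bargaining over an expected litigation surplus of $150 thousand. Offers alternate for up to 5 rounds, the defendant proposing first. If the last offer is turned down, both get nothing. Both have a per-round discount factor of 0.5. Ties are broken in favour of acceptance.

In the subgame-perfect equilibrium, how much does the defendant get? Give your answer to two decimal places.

Round 5 (the defendant proposes): rejection yields 0 for the plaintiff; the defendant offers 0 and keeps 150.
Round 4 (the plaintiff proposes): the defendant can get 150 next round, worth 0.5 × 150 = 75 now. The plaintiff offers 75 and keeps 150 − 75 = 75.
Round 3 (the defendant proposes): the plaintiff can get 75 next round, worth 0.5 × 75 = 37.5 now. The defendant offers 37.5 and keeps 150 − 37.5 = 112.5.
Round 2 (the plaintiff proposes): the defendant can get 112.5 next round, worth 0.5 × 112.5 = 56.25 now; the plaintiff offers that and keeps 93.75.
Round 1 (the defendant proposes): the plaintiff can get 93.75 next round, worth 0.5 × 93.75 = 46.875 now, so the defendant offers 46.875, keeping 103.125.

103.13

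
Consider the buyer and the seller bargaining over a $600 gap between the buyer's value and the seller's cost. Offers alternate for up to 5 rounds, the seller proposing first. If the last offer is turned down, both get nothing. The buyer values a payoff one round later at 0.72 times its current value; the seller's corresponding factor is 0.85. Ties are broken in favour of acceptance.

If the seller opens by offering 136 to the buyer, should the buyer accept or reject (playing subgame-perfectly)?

Accept

Work out the buyer's continuation value if the offer is rejected.
Round 5 (the seller proposes): the buyer will accept anything ≥ 0, so the seller offers 0 and keeps 600.
Round 4 (the buyer proposes): the seller can get 600 next round, worth 0.85 × 600 = 510 now. The buyer offers 510 and keeps 600 − 510 = 90.
Round 3 (the seller proposes): the buyer can get 90 next round, worth 0.72 × 90 = 64.8 now. The seller offers 64.8 and keeps 600 − 64.8 = 535.2.
Round 2 (the buyer proposes): the seller can get 535.2 next round, worth 0.85 × 535.2 = 454.92 now; the buyer offers that and keeps 145.08.
So by rejecting in round 1, the buyer gets 145.08 next round, worth 0.72 × 145.08 = 104.4576 now.
Offer 136 ≥ 104.4576, so the buyer accepts.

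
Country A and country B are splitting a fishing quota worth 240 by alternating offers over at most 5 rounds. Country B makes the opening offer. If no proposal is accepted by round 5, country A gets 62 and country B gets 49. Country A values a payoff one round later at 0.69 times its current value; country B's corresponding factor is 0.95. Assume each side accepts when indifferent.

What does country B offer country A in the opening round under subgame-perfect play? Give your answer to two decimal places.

40.35

Round 5 (country B proposes): country A gets 62 if talks fail, so country B offers 62 and keeps 178.
Round 4 (country A proposes): country B can get 178 next round, worth 0.95 × 178 = 169.1 now; country A offers that and keeps 70.9.
Round 3 (country B proposes): country A can get 70.9 next round, worth 0.69 × 70.9 = 48.921 now, so country B offers 48.921, keeping 191.079.
Round 2 (country A proposes): country B can get 191.079 next round, worth 0.95 × 191.079 = 181.52505 now, so country A offers 181.52505, keeping 58.47495.
Round 1 (country B proposes): country A can get 58.47495 next round, worth 0.69 × 58.47495 = 40.3477155 now; country B offers that and keeps 199.6522845.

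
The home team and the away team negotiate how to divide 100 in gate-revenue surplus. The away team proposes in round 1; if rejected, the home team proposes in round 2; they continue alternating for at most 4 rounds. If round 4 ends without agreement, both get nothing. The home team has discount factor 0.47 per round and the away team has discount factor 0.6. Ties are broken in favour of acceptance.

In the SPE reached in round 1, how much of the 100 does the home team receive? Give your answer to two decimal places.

Round 4 (the home team proposes): the away team will accept anything ≥ 0, so the home team offers 0 and keeps 100.
Round 3 (the away team proposes): the home team can get 100 next round, worth 0.47 × 100 = 47 now, so the away team offers 47, keeping 53.
Round 2 (the home team proposes): the away team can get 53 next round, worth 0.6 × 53 = 31.8 now; the home team offers that and keeps 68.2.
Round 1 (the away team proposes): the home team can get 68.2 next round, worth 0.47 × 68.2 = 32.054 now, so the away team offers 32.054, keeping 67.946.

32.05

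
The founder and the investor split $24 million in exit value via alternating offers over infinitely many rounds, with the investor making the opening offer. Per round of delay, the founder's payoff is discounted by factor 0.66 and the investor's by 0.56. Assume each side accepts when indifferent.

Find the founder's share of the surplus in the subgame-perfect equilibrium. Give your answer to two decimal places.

Let x be the investor's share when the investor proposes and y be the founder's share when the founder proposes.
The founder accepts iff offered ≥ 0.66·y, so x = 24 − 0.66y. Symmetrically y = 24 − 0.56x.
Substituting: x = 24 − 0.66(24 − 0.56x), giving x(1 − 0.56·0.66) = 24(1 − 0.66).
So x = 24 × 0.34 / 0.6304 ≈ 12.9442, and the founder receives 24 − x ≈ 11.0558.

11.06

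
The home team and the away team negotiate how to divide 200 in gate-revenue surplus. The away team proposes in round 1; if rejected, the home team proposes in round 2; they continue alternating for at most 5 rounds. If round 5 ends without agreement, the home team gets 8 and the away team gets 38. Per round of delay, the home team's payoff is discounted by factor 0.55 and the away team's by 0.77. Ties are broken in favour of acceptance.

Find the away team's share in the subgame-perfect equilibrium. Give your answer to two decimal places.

162.55

By backward induction:
Round 5 (the away team proposes): the home team gets 8 if talks fail, so the away team offers 8 and keeps 192.
Round 4 (the home team proposes): the away team can get 192 next round, worth 0.77 × 192 = 147.84 now. The home team offers 147.84 and keeps 200 − 147.84 = 52.16.
Round 3 (the away team proposes): the home team can get 52.16 next round, worth 0.55 × 52.16 = 28.688 now, so the away team offers 28.688, keeping 171.312.
Round 2 (the home team proposes): the away team can get 171.312 next round, worth 0.77 × 171.312 = 131.91024 now, so the home team offers 131.91024, keeping 68.08976.
Round 1 (the away team proposes): the home team can get 68.08976 next round, worth 0.55 × 68.08976 = 37.449368 now. The away team offers 37.449368 and keeps 200 − 37.449368 = 162.550632.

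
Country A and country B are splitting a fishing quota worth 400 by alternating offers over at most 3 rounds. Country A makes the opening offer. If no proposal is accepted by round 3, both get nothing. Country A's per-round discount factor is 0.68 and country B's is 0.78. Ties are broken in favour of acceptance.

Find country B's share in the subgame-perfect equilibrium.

Round 3 (country A proposes): rejection yields 0 for country B; country A offers 0 and keeps 400.
Round 2 (country B proposes): country A can get 400 next round, worth 0.68 × 400 = 272 now; country B offers that and keeps 128.
Round 1 (country A proposes): country B can get 128 next round, worth 0.78 × 128 = 99.84 now; country A offers that and keeps 300.16.

99.84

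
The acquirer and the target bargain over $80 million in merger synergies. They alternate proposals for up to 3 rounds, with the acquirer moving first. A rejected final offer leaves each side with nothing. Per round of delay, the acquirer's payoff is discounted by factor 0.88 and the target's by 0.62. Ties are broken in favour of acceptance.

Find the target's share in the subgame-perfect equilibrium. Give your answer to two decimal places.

5.95

By backward induction:
Round 3 (the acquirer proposes): the target will accept anything ≥ 0, so the acquirer offers 0 and keeps 80.
Round 2 (the target proposes): the acquirer can get 80 next round, worth 0.88 × 80 = 70.4 now. The target offers 70.4 and keeps 80 − 70.4 = 9.6.
Round 1 (the acquirer proposes): the target can get 9.6 next round, worth 0.62 × 9.6 = 5.952 now, so the acquirer offers 5.952, keeping 74.048.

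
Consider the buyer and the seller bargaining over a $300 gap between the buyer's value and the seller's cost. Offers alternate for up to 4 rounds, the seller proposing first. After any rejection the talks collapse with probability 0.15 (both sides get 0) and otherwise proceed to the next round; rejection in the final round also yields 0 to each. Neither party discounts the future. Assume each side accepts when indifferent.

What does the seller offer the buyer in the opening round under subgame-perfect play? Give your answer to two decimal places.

222.49

Round 4 (the buyer proposes): the seller will accept anything ≥ 0, so the buyer offers 0 and keeps 300.
Round 3 (the seller proposes): rejecting gives the buyer an expected 0.85 × 300 = 255. The seller offers 255 and keeps 300 − 255 = 45.
Round 2 (the buyer proposes): rejecting gives the seller an expected 0.85 × 45 = 38.25. The buyer offers 38.25 and keeps 300 − 38.25 = 261.75.
Round 1 (the seller proposes): rejecting gives the buyer an expected 0.85 × 261.75 = 222.4875, so the seller offers 222.4875, keeping 77.5125.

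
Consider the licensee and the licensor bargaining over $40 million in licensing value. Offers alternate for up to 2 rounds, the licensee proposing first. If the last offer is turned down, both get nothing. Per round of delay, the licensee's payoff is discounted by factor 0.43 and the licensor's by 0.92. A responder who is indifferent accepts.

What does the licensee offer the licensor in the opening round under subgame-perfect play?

Round 2 (the licensor proposes): rejection yields 0 for the licensee; the licensor offers 0 and keeps 40.
Round 1 (the licensee proposes): the licensor can get 40 next round, worth 0.92 × 40 = 36.8 now. The licensee offers 36.8 and keeps 40 − 36.8 = 3.2.

36.8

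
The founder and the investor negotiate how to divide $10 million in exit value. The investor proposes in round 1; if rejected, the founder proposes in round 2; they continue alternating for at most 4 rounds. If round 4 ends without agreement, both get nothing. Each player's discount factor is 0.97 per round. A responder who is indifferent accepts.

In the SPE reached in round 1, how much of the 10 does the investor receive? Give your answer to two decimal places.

0.58

Round 4 (the founder proposes): the investor will accept anything ≥ 0, so the founder offers 0 and keeps 10.
Round 3 (the investor proposes): the founder can get 10 next round, worth 0.97 × 10 = 9.7 now. The investor offers 9.7 and keeps 10 − 9.7 = 0.3.
Round 2 (the founder proposes): the investor can get 0.3 next round, worth 0.97 × 0.3 = 0.291 now; the founder offers that and keeps 9.709.
Round 1 (the investor proposes): the founder can get 9.709 next round, worth 0.97 × 9.709 = 9.41773 now. The investor offers 9.41773 and keeps 10 − 9.41773 = 0.58227.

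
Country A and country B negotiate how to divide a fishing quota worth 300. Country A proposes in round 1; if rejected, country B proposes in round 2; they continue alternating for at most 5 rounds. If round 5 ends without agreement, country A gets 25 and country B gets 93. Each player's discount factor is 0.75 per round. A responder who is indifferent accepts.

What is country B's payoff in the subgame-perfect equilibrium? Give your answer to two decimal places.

Round 5 (country A proposes): country B gets 93 if talks fail, so country A offers 93 and keeps 207.
Round 4 (country B proposes): country A can get 207 next round, worth 0.75 × 207 = 155.25 now, so country B offers 155.25, keeping 144.75.
Round 3 (country A proposes): country B can get 144.75 next round, worth 0.75 × 144.75 = 108.5625 now. Country A offers 108.5625 and keeps 300 − 108.5625 = 191.4375.
Round 2 (country B proposes): country A can get 191.4375 next round, worth 0.75 × 191.4375 = 143.578125 now; country B offers that and keeps 156.421875.
Round 1 (country A proposes): country B can get 156.421875 next round, worth 0.75 × 156.421875 = 117.31640625 now; country A offers that and keeps 182.68359375.

117.32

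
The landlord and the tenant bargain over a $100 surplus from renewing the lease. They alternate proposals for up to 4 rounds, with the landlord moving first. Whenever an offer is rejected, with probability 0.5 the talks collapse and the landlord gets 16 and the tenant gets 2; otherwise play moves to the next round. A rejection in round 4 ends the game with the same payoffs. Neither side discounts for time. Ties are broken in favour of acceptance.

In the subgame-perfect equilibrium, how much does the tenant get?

Round 4 (the tenant proposes): the landlord gets 16 if talks fail, so the tenant offers 16 and keeps 84.
Round 3 (the landlord proposes): rejecting gives the tenant an expected 0.5 × 84 + 0.5 × 2 = 43, so the landlord offers 43, keeping 57.
Round 2 (the tenant proposes): rejecting gives the landlord an expected 0.5 × 57 + 0.5 × 16 = 36.5. The tenant offers 36.5 and keeps 100 − 36.5 = 63.5.
Round 1 (the landlord proposes): rejecting gives the tenant an expected 0.5 × 63.5 + 0.5 × 2 = 32.75; the landlord offers that and keeps 67.25.

32.75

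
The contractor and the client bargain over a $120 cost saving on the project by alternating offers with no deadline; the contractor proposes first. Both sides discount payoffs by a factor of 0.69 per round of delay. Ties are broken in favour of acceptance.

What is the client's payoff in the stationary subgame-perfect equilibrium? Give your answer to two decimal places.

48.99

Let x be the contractor's share when the contractor proposes and y be the client's share when the client proposes.
The client accepts iff offered ≥ 0.69·y, so x = 120 − 0.69y. Symmetrically y = 120 − 0.69x.
Substituting: x = 120 − 0.69(120 − 0.69x), giving x(1 − 0.69·0.69) = 120(1 − 0.69).
So x = 120 × 0.31 / 0.5239 ≈ 71.0059, and the client receives 120 − x ≈ 48.9941.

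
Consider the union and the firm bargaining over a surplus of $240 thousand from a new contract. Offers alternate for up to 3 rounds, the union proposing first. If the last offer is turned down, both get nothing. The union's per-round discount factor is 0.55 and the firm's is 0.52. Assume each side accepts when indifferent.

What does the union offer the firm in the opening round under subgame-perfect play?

Round 3 (the union proposes): the firm will accept anything ≥ 0, so the union offers 0 and keeps 240.
Round 2 (the firm proposes): the union can get 240 next round, worth 0.55 × 240 = 132 now; the firm offers that and keeps 108.
Round 1 (the union proposes): the firm can get 108 next round, worth 0.52 × 108 = 56.16 now; the union offers that and keeps 183.84.

56.16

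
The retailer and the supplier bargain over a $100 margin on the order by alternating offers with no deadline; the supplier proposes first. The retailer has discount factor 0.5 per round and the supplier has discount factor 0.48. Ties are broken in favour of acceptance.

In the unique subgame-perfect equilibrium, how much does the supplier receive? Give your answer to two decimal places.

In a stationary SPE each proposer offers the other exactly their discounted continuation value.
If the supplier keeps x when proposing and the retailer keeps y when proposing, then x = 100 − 0.5y and y = 100 − 0.48x.
Solving: x = 100(1 − 0.5) / (1 − 0.48·0.5) = 50 / 0.76 ≈ 65.7895.
The retailer gets 100 − 65.7895 ≈ 34.2105.

65.79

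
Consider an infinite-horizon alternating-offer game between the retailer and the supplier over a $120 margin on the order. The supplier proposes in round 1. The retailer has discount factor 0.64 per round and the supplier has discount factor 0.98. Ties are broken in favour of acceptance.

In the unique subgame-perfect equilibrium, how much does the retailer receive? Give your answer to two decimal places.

In a stationary SPE each proposer offers the other exactly their discounted continuation value.
If the supplier keeps x when proposing and the retailer keeps y when proposing, then x = 120 − 0.64y and y = 120 − 0.98x.
Solving: x = 120(1 − 0.64) / (1 − 0.98·0.64) = 43.2 / 0.3728 ≈ 115.8798.
The retailer gets 120 − 115.8798 ≈ 4.1202.

4.12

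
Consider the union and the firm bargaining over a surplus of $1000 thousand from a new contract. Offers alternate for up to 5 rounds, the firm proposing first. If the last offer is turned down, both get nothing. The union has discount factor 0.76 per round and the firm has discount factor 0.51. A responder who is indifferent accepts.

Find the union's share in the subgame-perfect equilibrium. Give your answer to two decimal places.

516.74

Solve by backward induction from round 5.
Round 5 (the firm proposes): rejection yields 0 for the union; the firm offers 0 and keeps 1000.
Round 4 (the union proposes): the firm can get 1000 next round, worth 0.51 × 1000 = 510 now; the union offers that and keeps 490.
Round 3 (the firm proposes): the union can get 490 next round, worth 0.76 × 490 = 372.4 now; the firm offers that and keeps 627.6.
Round 2 (the union proposes): the firm can get 627.6 next round, worth 0.51 × 627.6 = 320.076 now; the union offers that and keeps 679.924.
Round 1 (the firm proposes): the union can get 679.924 next round, worth 0.76 × 679.924 = 516.74224 now. The firm offers 516.74224 and keeps 1000 − 516.74224 = 483.25776.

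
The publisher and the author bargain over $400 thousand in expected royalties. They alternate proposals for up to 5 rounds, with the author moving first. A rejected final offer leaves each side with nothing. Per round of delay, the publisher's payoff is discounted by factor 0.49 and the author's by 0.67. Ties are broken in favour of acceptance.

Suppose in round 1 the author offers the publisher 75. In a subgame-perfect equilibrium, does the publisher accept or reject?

Reject

Work out the publisher's continuation value if the offer is rejected.
Round 5 (the author proposes): the publisher will accept anything ≥ 0, so the author offers 0 and keeps 400.
Round 4 (the publisher proposes): the author can get 400 next round, worth 0.67 × 400 = 268 now; the publisher offers that and keeps 132.
Round 3 (the author proposes): the publisher can get 132 next round, worth 0.49 × 132 = 64.68 now, so the author offers 64.68, keeping 335.32.
Round 2 (the publisher proposes): the author can get 335.32 next round, worth 0.67 × 335.32 = 224.6644 now. The publisher offers 224.6644 and keeps 400 − 224.6644 = 175.3356.
So by rejecting in round 1, the publisher gets 175.3356 next round, worth 0.49 × 175.3356 = 85.914444 now.
Offer 75 < 85.914444, so the publisher rejects.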